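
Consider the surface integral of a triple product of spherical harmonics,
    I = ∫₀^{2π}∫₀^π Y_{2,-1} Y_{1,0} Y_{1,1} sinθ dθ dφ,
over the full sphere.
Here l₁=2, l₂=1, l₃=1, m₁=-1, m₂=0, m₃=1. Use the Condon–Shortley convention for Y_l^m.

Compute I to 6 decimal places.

Rules hold: Σm=0, L=4 even, 1≤1≤3.
N = 5·3·3 = 45
Δ = 2!·2!·0!/5! = 1/30
Racah Σ t=1..1: t=1:−1/1 = -1/1
⇒ 3j(2 1 1; 0 0 0)² = 2/15, sgn +1
Racah Σ t=1..1: t=1:−1/2 = -1/2
⇒ 3j(2 1 1; -1 0 1)² = 1/10, sgn -1
4πI² = N·(3j₀)²·(3jₘ)² = 3/5
I = -1·√(0.6/4π) = -0.21850969

-0.218510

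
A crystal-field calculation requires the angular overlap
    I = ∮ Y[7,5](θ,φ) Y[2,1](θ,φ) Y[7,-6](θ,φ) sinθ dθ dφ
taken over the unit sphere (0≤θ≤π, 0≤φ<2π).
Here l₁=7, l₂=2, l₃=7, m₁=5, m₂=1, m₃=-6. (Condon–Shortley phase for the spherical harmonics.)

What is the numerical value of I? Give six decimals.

0.196071

Rules hold: Σm=0, L=16 even, 5≤7≤9.
N = 15·5·15 = 1125
Δ = 2!·12!·2!/17! = 1/185640
Racah Σ t=0..2: t=0:+1/2419200 t=1:−1/518400 t=2:+1/2419200 = -1/907200
⇒ 3j(7 2 7; 0 0 0)² = 56/3315, sgn +1
Racah Σ t=1..2: t=1:−1/79833600 t=2:+1/958003200 = -1/87091200
⇒ 3j(7 2 7; 5 1 -6)² = 121/4760, sgn +1
4πI² = N·(3j₀)²·(3jₘ)² = 1815/3757
I = +1·√(0.483098/4π) = 0.19607074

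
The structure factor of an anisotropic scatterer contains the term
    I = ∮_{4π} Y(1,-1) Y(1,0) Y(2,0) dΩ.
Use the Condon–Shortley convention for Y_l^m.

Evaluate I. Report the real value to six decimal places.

0.000000

m-sum = -1 + 0 + 0 = -1 ≠ 0 ⇒ I = 0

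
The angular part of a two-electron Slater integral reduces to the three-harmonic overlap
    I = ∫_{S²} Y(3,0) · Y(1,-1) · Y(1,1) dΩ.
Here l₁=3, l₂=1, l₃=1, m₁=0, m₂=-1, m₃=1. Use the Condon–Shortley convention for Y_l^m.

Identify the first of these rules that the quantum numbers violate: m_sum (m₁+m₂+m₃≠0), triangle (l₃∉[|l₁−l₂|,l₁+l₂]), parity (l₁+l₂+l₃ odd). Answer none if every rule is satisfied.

triangle

azimuthal sum: 0 − 1 + 1 = 0  ✓
2 ≤ 1 ≤ 4 (triangle on l)  ✗
L = 3 + 1 + 1 = 5 (odd)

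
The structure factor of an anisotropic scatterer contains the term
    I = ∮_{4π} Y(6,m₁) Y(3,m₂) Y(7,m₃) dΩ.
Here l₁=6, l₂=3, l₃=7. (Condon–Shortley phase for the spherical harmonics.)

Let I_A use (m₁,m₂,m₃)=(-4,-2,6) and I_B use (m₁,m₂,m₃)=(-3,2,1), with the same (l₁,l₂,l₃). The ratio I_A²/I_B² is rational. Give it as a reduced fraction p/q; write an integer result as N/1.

704/585

Shared (l₁,l₂,l₃)=(6,3,7): N and (l;000)² cancel in I_A²/I_B².
A: Δ = 2!·10!·4!/17! = 1/2042040; Racah Σ t=0..1: t=0:+1/43545600 t=1:−1/8709120 = -1/10886400; ⇒ 3j(6 3 7; -4 -2 6)² = 8/357, sgn +1
B: Δ = 2!·10!·4!/17! = 1/2042040; Racah Σ t=1..2: t=1:−1/1935360 t=2:+1/362880 = 13/5806080; ⇒ 3j(6 3 7; -3 2 1)² = 195/10472, sgn +1
I_A²/I_B² = (8/357)/(195/10472) = 704/585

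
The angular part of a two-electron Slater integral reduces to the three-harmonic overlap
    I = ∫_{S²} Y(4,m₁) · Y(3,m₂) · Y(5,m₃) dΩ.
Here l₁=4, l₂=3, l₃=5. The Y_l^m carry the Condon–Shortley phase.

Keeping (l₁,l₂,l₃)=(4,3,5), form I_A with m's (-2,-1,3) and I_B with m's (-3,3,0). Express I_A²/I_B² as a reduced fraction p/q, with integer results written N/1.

54/25

Shared (l₁,l₂,l₃)=(4,3,5): N and (l;000)² cancel in I_A²/I_B².
A: Δ = 2!·6!·4!/13! = 1/180180; Racah Σ t=0..2: t=0:+1/5760 t=1:−1/720 t=2:+1/2304 = -1/1280; ⇒ 3j(4 3 5; -2 -1 3)² = 27/1430, sgn -1
B: Δ = 2!·6!·4!/13! = 1/180180; Racah Σ t=2..2: t=2:+1/5760 = 1/5760; ⇒ 3j(4 3 5; -3 3 0)² = 5/572, sgn -1
I_A²/I_B² = (27/1430)/(5/572) = 54/25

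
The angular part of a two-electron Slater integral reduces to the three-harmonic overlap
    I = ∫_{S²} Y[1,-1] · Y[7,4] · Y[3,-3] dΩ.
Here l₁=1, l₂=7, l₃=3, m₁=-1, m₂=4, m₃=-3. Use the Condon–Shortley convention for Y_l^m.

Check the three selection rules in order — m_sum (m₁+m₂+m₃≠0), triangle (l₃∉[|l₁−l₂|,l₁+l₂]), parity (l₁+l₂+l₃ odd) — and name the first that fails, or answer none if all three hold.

triangle

m₁+m₂+m₃ = -1 + 4 − 3 = 0  ✓
triangle: |1−7|=6 ≤ l₃=3 ≤ 1+7=8  ✗
parity: l₁+l₂+l₃ = 11 is odd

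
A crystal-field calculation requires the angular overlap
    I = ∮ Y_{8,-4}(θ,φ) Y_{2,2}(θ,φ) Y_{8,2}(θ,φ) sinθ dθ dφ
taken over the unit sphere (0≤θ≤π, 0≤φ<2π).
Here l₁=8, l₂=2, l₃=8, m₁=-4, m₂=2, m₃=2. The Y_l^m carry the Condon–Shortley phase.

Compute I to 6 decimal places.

m-sum 0 ✓  L=18 even ✓  6≤8≤10 ✓
Π(2lᵢ+1) = 17×5×17 = 1445
triangle coeff Δ(8,2,8) = 1/348840
Σ_t [0,2]: t=0:+1/116121600 t=1:−1/25401600 t=2:+1/116121600 = -1/45158400
(3j)²=24/1615 [(8 2 8; 0 0 0)], sign=-1
Σ_t [2,2]: t=2:+1/348364800 = 1/348364800
(3j)²=11/646 [(8 2 8; -4 2 2)], sign=+1
⇒ 4πI² = 132/361
I = (-1)√(132/361/(4π)) = -0.17058013

-0.170580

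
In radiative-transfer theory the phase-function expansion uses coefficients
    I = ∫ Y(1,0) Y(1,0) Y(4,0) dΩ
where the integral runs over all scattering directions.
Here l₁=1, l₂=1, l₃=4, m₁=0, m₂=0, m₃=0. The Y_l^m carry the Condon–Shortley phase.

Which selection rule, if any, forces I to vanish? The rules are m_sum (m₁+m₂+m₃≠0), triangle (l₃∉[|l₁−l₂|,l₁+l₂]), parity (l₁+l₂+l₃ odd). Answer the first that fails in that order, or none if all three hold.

Σmᵢ = 0  ✓
l₃∈[|l₁−l₂|,l₁+l₂]=[0,2], have l₃=4  ✗
Σlᵢ = 6 ⇒ even

triangle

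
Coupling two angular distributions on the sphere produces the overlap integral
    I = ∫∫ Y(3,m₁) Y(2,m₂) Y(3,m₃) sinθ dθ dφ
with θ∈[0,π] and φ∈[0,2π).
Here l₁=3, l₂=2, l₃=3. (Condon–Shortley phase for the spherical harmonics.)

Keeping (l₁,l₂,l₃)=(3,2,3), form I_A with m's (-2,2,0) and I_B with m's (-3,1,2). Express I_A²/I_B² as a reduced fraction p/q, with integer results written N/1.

4/5

l's match ⇒ only the (l;m) 3-j factors differ between A and B.
A: triangle coeff Δ(3,2,3) = 1/3780; Σ_t [2,2]: t=2:+1/24 = 1/24; (3j)²=1/21 [(3 2 3; -2 2 0)], sign=-1
B: triangle coeff Δ(3,2,3) = 1/3780; Σ_t [2,2]: t=2:+1/48 = 1/48; (3j)²=5/84 [(3 2 3; -3 1 2)], sign=-1
I_A²/I_B² = (1/21)/(5/84) = 4/5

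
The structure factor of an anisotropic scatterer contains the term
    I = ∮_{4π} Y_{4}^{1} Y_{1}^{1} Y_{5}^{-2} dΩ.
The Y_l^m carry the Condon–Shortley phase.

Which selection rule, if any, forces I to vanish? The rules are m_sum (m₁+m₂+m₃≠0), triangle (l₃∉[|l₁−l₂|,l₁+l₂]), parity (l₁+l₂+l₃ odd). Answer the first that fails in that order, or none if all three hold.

none

azimuthal sum: 1 + 1 − 2 = 0  ✓
3 ≤ 5 ≤ 5 (triangle on l)  ✓
L = 4 + 1 + 5 = 10 (even)  ✓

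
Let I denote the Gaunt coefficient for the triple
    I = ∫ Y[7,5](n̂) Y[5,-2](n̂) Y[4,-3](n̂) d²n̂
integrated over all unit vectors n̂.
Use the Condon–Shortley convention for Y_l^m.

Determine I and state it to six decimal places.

m-sum 0 ✓  L=16 even ✓  2≤4≤12 ✓
Π(2lᵢ+1) = 15×11×9 = 1485
triangle coeff Δ(7,5,4) = 1/6126120
Σ_t [3,5]: t=3:−1/69120 t=4:+1/20736 t=5:−1/69120 = 1/51840
(3j)²=280/21879 [(7 5 4; 0 0 0)], sign=+1
Σ_t [1,2]: t=1:−1/1209600 t=2:+1/1036800 = 1/7257600
(3j)²=1/2210 [(7 5 4; 5 -2 -3)], sign=-1
⇒ 4πI² = 420/48841
I = (-1)√(420/48841/(4π)) = -0.02615938

-0.026159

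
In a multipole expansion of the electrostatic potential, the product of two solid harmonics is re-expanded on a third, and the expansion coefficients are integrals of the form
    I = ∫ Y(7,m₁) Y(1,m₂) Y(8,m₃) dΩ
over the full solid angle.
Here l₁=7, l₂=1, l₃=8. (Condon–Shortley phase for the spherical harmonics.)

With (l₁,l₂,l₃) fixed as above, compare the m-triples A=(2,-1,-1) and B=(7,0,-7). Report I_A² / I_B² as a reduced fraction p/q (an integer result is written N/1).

Shared (l₁,l₂,l₃)=(7,1,8): N and (l;000)² cancel in I_A²/I_B².
A: Δ = 0!·14!·2!/17! = 1/2040; Racah Σ t=0..0: t=0:+1/87091200 = 1/87091200; ⇒ 3j(7 1 8; 2 -1 -1)² = 7/680, sgn -1
B: Δ = 0!·14!·2!/17! = 1/2040; Racah Σ t=0..0: t=0:+1/87178291200 = 1/87178291200; ⇒ 3j(7 1 8; 7 0 -7)² = 1/136, sgn -1
I_A²/I_B² = (7/680)/(1/136) = 7/5

7/5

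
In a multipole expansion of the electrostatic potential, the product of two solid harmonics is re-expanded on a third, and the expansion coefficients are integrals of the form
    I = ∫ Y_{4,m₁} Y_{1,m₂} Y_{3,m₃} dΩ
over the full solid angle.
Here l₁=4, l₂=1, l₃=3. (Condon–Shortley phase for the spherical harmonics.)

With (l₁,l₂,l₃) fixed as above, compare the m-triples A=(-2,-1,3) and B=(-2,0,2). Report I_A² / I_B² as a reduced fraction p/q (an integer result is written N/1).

1/12

Same 4,1,3: normalisation and zero-m 3j drop out of the ratio.
A: Δ: 2! 6! 0! / 9! → 1/252; sum: t=0:+1/1440 = 1/1440; 3j²(4 1 3; -2 -1 3) = Δ·Π!·Σ² = 1/252  (sign +1)
B: Δ: 2! 6! 0! / 9! → 1/252; sum: t=1:−1/120 = -1/120; 3j²(4 1 3; -2 0 2) = Δ·Π!·Σ² = 1/21  (sign +1)
I_A²/I_B² = (1/252)/(1/21) = 1/12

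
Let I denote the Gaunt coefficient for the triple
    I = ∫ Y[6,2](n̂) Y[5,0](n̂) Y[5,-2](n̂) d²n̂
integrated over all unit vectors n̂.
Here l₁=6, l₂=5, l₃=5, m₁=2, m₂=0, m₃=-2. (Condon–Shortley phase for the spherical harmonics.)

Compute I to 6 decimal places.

-0.043391

Rules hold: Σm=0, L=16 even, 1≤5≤11.
N = 13·11·11 = 1573
Δ = 6!·6!·4!/17! = 1/28588560
Racah Σ t=1..5: t=1:−1/345600 t=2:+1/13824 t=3:−1/5184 t=4:+1/13824 t=5:−1/345600 = -7/129600
⇒ 3j(6 5 5; 0 0 0)² = 80/7293, sgn +1
Racah Σ t=1..4: t=1:−1/103680 t=2:+1/13824 t=3:−1/17280 t=4:+1/207360 = 1/103680
⇒ 3j(6 5 5; 2 0 -2)² = 10/7293, sgn -1
4πI² = N·(3j₀)²·(3jₘ)² = 800/33813
I = -1·√(0.0236595/4π) = -0.04339086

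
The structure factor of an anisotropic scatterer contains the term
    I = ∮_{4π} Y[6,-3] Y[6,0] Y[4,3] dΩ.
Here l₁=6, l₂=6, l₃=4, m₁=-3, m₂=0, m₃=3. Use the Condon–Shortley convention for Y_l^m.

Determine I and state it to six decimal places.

0.109740

m-sum 0 ✓  L=16 even ✓  0≤4≤12 ✓
Π(2lᵢ+1) = 13×13×9 = 1521
triangle coeff Δ(6,6,4) = 1/15315300
Σ_t [2,6]: t=2:+1/829440 t=3:−1/25920 t=4:+1/9216 t=5:−1/25920 t=6:+1/829440 = 7/207360
(3j)²=28/2431 [(6 6 4; 0 0 0)], sign=+1
Σ_t [5,6]: t=5:−1/103680 t=6:+1/207360 = -1/207360
(3j)²=21/2431 [(6 6 4; -3 0 3)], sign=+1
⇒ 4πI² = 5292/34969
I = (+1)√(5292/34969/(4π)) = 0.10973960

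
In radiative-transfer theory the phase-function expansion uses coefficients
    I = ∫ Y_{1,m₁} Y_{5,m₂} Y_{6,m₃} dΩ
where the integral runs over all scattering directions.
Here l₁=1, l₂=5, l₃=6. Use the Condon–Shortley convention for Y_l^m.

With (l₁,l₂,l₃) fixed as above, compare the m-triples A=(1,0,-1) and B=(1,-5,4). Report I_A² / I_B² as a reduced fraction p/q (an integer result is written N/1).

21/1

Shared (l₁,l₂,l₃)=(1,5,6): N and (l;000)² cancel in I_A²/I_B².
A: Δ = 0!·2!·10!/13! = 1/858; Racah Σ t=0..0: t=0:+1/28800 = 1/28800; ⇒ 3j(1 5 6; 1 0 -1)² = 7/286, sgn -1
B: Δ = 0!·2!·10!/13! = 1/858; Racah Σ t=0..0: t=0:+1/7257600 = 1/7257600; ⇒ 3j(1 5 6; 1 -5 4)² = 1/858, sgn +1
I_A²/I_B² = (7/286)/(1/858) = 21/1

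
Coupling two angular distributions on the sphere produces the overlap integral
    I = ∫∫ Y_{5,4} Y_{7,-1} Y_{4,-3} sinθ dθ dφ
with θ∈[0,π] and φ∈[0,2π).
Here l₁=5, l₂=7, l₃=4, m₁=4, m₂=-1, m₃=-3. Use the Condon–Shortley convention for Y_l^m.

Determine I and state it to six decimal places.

0.090705

Checks pass: Σm=0; 16 even; l₃=4∈[2,12].
(2·5+1)(2·7+1)(2·4+1) = 1485
Δ: 8! 2! 6! / 17! → 1/6126120
sum: t=3:−1/69120 t=4:+1/20736 t=5:−1/69120 = 1/51840
3j²(5 7 4; 0 0 0) = Δ·Π!·Σ² = 280/21879  (sign +1)
sum: t=0:+1/29030400 t=1:−1/1209600 = -23/29030400
3j²(5 7 4; 4 -1 -3) = Δ·Π!·Σ² = 529/97240  (sign +1)
combine: 4πI² = 1485·280/21879·529/97240 = 55545/537251
take √, sign +1: I = 0.09070452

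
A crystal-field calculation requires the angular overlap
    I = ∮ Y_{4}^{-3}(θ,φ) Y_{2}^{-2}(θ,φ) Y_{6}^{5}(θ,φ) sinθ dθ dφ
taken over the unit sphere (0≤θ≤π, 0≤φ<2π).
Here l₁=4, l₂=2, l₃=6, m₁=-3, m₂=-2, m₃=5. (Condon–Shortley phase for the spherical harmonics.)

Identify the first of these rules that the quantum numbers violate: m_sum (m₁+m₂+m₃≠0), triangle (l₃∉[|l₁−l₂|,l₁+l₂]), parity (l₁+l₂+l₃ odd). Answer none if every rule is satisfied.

none

Σmᵢ = 0  ✓
l₃∈[|l₁−l₂|,l₁+l₂]=[2,6], have l₃=6  ✓
Σlᵢ = 12 ⇒ even  ✓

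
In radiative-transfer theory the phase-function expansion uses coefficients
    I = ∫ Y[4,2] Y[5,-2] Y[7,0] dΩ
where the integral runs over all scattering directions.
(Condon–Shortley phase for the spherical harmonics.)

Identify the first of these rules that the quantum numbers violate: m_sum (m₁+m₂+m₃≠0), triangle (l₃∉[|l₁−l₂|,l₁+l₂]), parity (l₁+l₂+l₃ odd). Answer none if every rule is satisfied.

none

Σmᵢ = 0  ✓
l₃∈[|l₁−l₂|,l₁+l₂]=[1,9], have l₃=7  ✓
Σlᵢ = 16 ⇒ even  ✓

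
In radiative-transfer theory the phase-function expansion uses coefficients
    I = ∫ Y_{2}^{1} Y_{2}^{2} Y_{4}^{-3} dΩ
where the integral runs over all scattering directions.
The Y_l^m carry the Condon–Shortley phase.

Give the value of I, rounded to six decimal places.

m-sum 0 ✓  L=8 even ✓  0≤4≤4 ✓
Π(2lᵢ+1) = 5×5×9 = 225
triangle coeff Δ(2,2,4) = 1/630
Σ_t [0,0]: t=0:+1/16 = 1/16
(3j)²=2/35 [(2 2 4; 0 0 0)], sign=+1
Σ_t [0,0]: t=0:+1/144 = 1/144
(3j)²=1/18 [(2 2 4; 1 2 -3)], sign=-1
⇒ 4πI² = 5/7
I = (-1)√(5/7/(4π)) = -0.23841361

-0.238414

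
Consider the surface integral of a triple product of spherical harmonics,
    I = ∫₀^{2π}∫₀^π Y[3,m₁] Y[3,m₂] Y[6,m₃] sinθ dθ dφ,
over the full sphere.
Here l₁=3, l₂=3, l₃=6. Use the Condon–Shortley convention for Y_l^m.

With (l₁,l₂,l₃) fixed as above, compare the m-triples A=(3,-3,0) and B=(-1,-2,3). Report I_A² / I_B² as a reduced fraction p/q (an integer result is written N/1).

1/378

Same 3,3,6: normalisation and zero-m 3j drop out of the ratio.
A: Δ: 0! 6! 6! / 13! → 1/12012; sum: t=0:+1/518400 = 1/518400; 3j²(3 3 6; 3 -3 0) = Δ·Π!·Σ² = 1/12012  (sign +1)
B: Δ: 0! 6! 6! / 13! → 1/12012; sum: t=0:+1/5760 = 1/5760; 3j²(3 3 6; -1 -2 3) = Δ·Π!·Σ² = 9/286  (sign -1)
I_A²/I_B² = (1/12012)/(9/286) = 1/378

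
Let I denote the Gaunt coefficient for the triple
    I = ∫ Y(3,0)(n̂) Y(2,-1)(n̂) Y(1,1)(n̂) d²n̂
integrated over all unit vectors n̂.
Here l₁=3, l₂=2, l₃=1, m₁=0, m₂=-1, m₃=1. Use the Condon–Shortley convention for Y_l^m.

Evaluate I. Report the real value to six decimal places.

0.143048

Checks pass: Σm=0; 6 even; l₃=1∈[1,5].
(2·3+1)(2·2+1)(2·1+1) = 105
Δ: 4! 2! 0! / 7! → 1/105
sum: t=2:+1/4 = 1/4
3j²(3 2 1; 0 0 0) = Δ·Π!·Σ² = 3/35  (sign -1)
sum: t=1:−1/12 = -1/12
3j²(3 2 1; 0 -1 1) = Δ·Π!·Σ² = 1/35  (sign -1)
combine: 4πI² = 105·3/35·1/35 = 9/35
take √, sign +1: I = 0.14304817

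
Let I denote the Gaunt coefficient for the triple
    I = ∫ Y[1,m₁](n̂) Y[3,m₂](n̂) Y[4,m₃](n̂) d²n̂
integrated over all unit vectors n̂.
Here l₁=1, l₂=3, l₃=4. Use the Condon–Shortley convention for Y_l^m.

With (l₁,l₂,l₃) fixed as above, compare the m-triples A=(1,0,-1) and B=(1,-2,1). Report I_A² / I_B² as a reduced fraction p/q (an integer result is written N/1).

l's match ⇒ only the (l;m) 3-j factors differ between A and B.
A: triangle coeff Δ(1,3,4) = 1/252; Σ_t [0,0]: t=0:+1/72 = 1/72; (3j)²=5/126 [(1 3 4; 1 0 -1)], sign=-1
B: triangle coeff Δ(1,3,4) = 1/252; Σ_t [0,0]: t=0:+1/240 = 1/240; (3j)²=1/84 [(1 3 4; 1 -2 1)], sign=-1
I_A²/I_B² = (5/126)/(1/84) = 10/3

10/3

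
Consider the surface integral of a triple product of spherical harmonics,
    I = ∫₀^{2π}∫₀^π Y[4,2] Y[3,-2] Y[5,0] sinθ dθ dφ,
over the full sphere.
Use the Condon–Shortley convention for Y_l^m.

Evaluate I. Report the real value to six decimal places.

-0.171327

Rules hold: Σm=0, L=12 even, 1≤5≤7.
N = 9·7·11 = 693
Δ = 2!·6!·4!/13! = 1/180180
Racah Σ t=0..2: t=0:+1/576 t=1:−1/144 t=2:+1/576 = -1/288
⇒ 3j(4 3 5; 0 0 0)² = 20/1001, sgn +1
Racah Σ t=0..1: t=0:+1/576 t=1:−1/2880 = 1/720
⇒ 3j(4 3 5; 2 -2 0)² = 80/3003, sgn -1
4πI² = N·(3j₀)²·(3jₘ)² = 4800/13013
I = -1·√(0.368862/4π) = -0.17132746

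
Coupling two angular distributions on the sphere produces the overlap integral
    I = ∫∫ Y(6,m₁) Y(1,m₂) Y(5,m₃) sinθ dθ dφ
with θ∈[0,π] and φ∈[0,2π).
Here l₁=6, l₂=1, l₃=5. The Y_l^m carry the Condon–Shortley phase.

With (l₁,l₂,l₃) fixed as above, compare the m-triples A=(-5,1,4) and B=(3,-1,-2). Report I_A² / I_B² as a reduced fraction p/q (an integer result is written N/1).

l's match ⇒ only the (l;m) 3-j factors differ between A and B.
A: triangle coeff Δ(6,1,5) = 1/858; Σ_t [2,2]: t=2:+1/725760 = 1/725760; (3j)²=5/78 [(6 1 5; -5 1 4)], sign=-1
B: triangle coeff Δ(6,1,5) = 1/858; Σ_t [0,0]: t=0:+1/60480 = 1/60480; (3j)²=6/143 [(6 1 5; 3 -1 -2)], sign=-1
I_A²/I_B² = (5/78)/(6/143) = 55/36

55/36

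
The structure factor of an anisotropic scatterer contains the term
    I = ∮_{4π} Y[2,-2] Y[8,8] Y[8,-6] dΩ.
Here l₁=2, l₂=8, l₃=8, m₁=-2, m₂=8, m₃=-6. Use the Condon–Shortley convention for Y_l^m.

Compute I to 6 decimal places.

-0.059388

Checks pass: Σm=0; 18 even; l₃=8∈[6,10].
(2·2+1)(2·8+1)(2·8+1) = 1445
Δ: 2! 2! 14! / 19! → 1/348840
sum: t=0:+1/116121600 t=1:−1/25401600 t=2:+1/116121600 = -1/45158400
3j²(2 8 8; 0 0 0) = Δ·Π!·Σ² = 24/1615  (sign -1)
sum: t=2:+1/348713164800 = 1/348713164800
3j²(2 8 8; -2 8 -6) = Δ·Π!·Σ² = 2/969  (sign +1)
combine: 4πI² = 1445·24/1615·2/969 = 16/361
take √, sign -1: I = -0.05938838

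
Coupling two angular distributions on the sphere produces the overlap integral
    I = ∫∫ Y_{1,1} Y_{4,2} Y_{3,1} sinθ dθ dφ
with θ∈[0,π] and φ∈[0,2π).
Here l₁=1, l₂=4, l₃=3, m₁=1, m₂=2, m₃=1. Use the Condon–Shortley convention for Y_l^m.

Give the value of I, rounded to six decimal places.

0.000000

m-sum = 1 + 2 + 1 = 4 ≠ 0 ⇒ I = 0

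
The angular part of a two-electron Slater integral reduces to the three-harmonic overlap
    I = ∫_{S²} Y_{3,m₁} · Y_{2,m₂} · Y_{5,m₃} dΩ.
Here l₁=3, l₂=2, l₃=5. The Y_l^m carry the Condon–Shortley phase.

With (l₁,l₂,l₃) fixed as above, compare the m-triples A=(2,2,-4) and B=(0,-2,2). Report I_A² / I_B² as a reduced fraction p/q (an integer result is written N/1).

18/5

Same 3,2,5: normalisation and zero-m 3j drop out of the ratio.
A: Δ: 0! 6! 4! / 11! → 1/2310; sum: t=0:+1/2880 = 1/2880; 3j²(3 2 5; 2 2 -4) = Δ·Π!·Σ² = 3/55  (sign -1)
B: Δ: 0! 6! 4! / 11! → 1/2310; sum: t=0:+1/864 = 1/864; 3j²(3 2 5; 0 -2 2) = Δ·Π!·Σ² = 1/66  (sign -1)
I_A²/I_B² = (3/55)/(1/66) = 18/5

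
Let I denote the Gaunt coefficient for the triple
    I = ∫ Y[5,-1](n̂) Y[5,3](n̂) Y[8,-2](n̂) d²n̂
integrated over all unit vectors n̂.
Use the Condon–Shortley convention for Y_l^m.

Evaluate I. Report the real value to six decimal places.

-0.138062

Checks pass: Σm=0; 18 even; l₃=8∈[0,10].
(2·5+1)(2·5+1)(2·8+1) = 2057
Δ: 2! 8! 8! / 19! → 1/37413090
sum: t=0:+1/1036800 t=1:−1/331776 t=2:+1/1036800 = -1/921600
3j²(5 5 8; 0 0 0) = Δ·Π!·Σ² = 490/46189  (sign -1)
sum: t=0:+1/116121600 t=1:−1/3628800 t=2:+1/1658880 = 13/38707200
3j²(5 5 8; -1 3 -2) = Δ·Π!·Σ² = 39/3553  (sign +1)
combine: 4πI² = 2057·490/46189·39/3553 = 1470/6137
take √, sign -1: I = -0.13806248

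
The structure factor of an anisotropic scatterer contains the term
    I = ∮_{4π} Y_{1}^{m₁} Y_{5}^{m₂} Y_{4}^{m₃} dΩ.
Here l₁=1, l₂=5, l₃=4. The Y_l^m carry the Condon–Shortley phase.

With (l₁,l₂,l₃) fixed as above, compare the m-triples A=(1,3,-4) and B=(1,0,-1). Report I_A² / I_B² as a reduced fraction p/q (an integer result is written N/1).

Shared (l₁,l₂,l₃)=(1,5,4): N and (l;000)² cancel in I_A²/I_B².
A: Δ = 2!·0!·8!/11! = 1/495; Racah Σ t=0..0: t=0:+1/80640 = 1/80640; ⇒ 3j(1 5 4; 1 3 -4)² = 1/495, sgn +1
B: Δ = 2!·0!·8!/11! = 1/495; Racah Σ t=0..0: t=0:+1/1440 = 1/1440; ⇒ 3j(1 5 4; 1 0 -1)² = 2/99, sgn -1
I_A²/I_B² = (1/495)/(2/99) = 1/10

1/10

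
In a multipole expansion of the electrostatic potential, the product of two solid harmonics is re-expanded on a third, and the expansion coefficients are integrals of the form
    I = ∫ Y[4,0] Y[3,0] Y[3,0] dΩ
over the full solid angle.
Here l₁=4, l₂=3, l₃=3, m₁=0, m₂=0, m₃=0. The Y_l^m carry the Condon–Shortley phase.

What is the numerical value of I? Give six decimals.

Checks pass: Σm=0; 10 even; l₃=3∈[1,7].
(2·4+1)(2·3+1)(2·3+1) = 441
Δ: 4! 4! 2! / 11! → 1/34650
sum: t=1:−1/72 t=2:+1/16 t=3:−1/72 = 5/144
3j²(4 3 3; 0 0 0) = Δ·Π!·Σ² = 2/77  (sign -1)
(m-triple is (0,0,0) — same symbol as above.)
combine: 4πI² = 441·2/77·2/77 = 36/121
take √, sign +1: I = 0.15386989

0.153870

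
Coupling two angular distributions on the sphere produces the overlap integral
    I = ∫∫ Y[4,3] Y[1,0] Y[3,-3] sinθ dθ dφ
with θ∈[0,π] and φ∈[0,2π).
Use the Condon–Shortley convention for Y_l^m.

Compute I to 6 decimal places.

Checks pass: Σm=0; 8 even; l₃=3∈[3,5].
(2·4+1)(2·1+1)(2·3+1) = 189
Δ: 2! 6! 0! / 9! → 1/252
sum: t=1:−1/36 = -1/36
3j²(4 1 3; 0 0 0) = Δ·Π!·Σ² = 4/63  (sign +1)
sum: t=1:−1/720 = -1/720
3j²(4 1 3; 3 0 -3) = Δ·Π!·Σ² = 1/36  (sign -1)
combine: 4πI² = 189·4/63·1/36 = 1/3
take √, sign -1: I = -0.16286750

-0.162868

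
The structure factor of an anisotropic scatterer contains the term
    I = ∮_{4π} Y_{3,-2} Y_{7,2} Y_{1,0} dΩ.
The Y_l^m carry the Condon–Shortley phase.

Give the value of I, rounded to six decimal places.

0.000000

l₃=1 ∉ [4,10] — triangle fails ⇒ I = 0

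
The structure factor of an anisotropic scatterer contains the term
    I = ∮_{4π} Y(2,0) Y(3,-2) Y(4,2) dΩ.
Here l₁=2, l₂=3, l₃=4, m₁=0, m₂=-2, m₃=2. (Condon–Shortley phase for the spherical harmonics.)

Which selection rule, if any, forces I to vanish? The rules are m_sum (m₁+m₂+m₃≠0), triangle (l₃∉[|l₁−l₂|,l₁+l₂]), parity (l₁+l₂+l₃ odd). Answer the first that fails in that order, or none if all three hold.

parity

Σmᵢ = 0  ✓
l₃∈[|l₁−l₂|,l₁+l₂]=[1,5], have l₃=4  ✓
Σlᵢ = 9 ⇒ odd  ✗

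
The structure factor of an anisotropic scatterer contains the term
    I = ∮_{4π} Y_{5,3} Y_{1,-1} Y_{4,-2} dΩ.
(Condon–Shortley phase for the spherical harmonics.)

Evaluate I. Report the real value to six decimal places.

-0.259847

Checks pass: Σm=0; 10 even; l₃=4∈[4,6].
(2·5+1)(2·1+1)(2·4+1) = 297
Δ: 2! 8! 0! / 11! → 1/495
sum: t=1:−1/576 = -1/576
3j²(5 1 4; 0 0 0) = Δ·Π!·Σ² = 5/99  (sign -1)
sum: t=0:+1/2880 = 1/2880
3j²(5 1 4; 3 -1 -2) = Δ·Π!·Σ² = 28/495  (sign +1)
combine: 4πI² = 297·5/99·28/495 = 28/33
take √, sign -1: I = -0.25984664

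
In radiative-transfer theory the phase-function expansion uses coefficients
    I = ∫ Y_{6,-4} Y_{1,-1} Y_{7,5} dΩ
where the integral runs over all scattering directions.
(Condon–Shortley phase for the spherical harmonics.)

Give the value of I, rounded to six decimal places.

-0.284256

m-sum 0 ✓  L=14 even ✓  5≤7≤7 ✓
Π(2lᵢ+1) = 13×3×15 = 585
triangle coeff Δ(6,1,7) = 1/1365
Σ_t [0,0]: t=0:+1/518400 = 1/518400
(3j)²=7/195 [(6 1 7; 0 0 0)], sign=-1
Σ_t [0,0]: t=0:+1/14515200 = 1/14515200
(3j)²=22/455 [(6 1 7; -4 -1 5)], sign=+1
⇒ 4πI² = 66/65
I = (-1)√(66/65/(4π)) = -0.28425647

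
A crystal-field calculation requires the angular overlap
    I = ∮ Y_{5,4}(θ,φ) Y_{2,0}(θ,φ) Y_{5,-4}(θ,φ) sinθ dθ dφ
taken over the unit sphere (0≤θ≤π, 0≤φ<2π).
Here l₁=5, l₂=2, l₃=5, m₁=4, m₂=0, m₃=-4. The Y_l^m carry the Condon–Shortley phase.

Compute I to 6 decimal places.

m-sum 0 ✓  L=12 even ✓  3≤5≤7 ✓
Π(2lᵢ+1) = 11×5×11 = 605
triangle coeff Δ(5,2,5) = 1/38610
Σ_t [0,2]: t=0:+1/2880 t=1:−1/576 t=2:+1/2880 = -1/960
(3j)²=10/429 [(5 2 5; 0 0 0)], sign=+1
Σ_t [0,1]: t=0:+1/20160 t=1:−1/40320 = 1/40320
(3j)²=6/715 [(5 2 5; 4 0 -4)], sign=-1
⇒ 4πI² = 20/169
I = (-1)√(20/169/(4π)) = -0.09704356

-0.097044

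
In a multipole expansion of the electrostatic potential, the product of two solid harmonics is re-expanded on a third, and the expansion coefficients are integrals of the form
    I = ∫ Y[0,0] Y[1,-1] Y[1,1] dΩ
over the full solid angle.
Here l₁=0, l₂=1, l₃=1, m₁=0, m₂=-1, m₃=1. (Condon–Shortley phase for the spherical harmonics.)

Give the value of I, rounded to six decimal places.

-0.282095

m-sum 0 ✓  L=2 even ✓  1≤1≤1 ✓
Π(2lᵢ+1) = 1×3×3 = 9
triangle coeff Δ(0,1,1) = 1/3
Σ_t [0,0]: t=0:+1/1 = 1/1
(3j)²=1/3 [(0 1 1; 0 0 0)], sign=-1
Σ_t [0,0]: t=0:+1/2 = 1/2
(3j)²=1/3 [(0 1 1; 0 -1 1)], sign=+1
⇒ 4πI² = 1/1
I = (-1)√(1/1/(4π)) = -0.28209479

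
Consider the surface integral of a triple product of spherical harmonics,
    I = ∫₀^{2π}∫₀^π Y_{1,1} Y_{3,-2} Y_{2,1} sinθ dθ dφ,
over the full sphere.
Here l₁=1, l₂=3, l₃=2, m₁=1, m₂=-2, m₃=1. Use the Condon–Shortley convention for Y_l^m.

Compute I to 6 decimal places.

m-sum 0 ✓  L=6 even ✓  2≤2≤4 ✓
Π(2lᵢ+1) = 3×7×5 = 105
triangle coeff Δ(1,3,2) = 1/105
Σ_t [1,1]: t=1:−1/4 = -1/4
(3j)²=3/35 [(1 3 2; 0 0 0)], sign=-1
Σ_t [0,0]: t=0:+1/12 = 1/12
(3j)²=2/21 [(1 3 2; 1 -2 1)], sign=-1
⇒ 4πI² = 6/7
I = (+1)√(6/7/(4π)) = 0.26116903

0.261169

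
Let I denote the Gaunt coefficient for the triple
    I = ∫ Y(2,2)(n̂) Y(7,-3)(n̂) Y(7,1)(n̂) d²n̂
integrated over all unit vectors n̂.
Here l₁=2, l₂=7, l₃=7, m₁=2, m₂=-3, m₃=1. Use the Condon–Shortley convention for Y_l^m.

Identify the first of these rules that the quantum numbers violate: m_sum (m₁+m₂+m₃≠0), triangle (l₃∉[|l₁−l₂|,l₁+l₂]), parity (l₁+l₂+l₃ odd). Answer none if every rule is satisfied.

Σmᵢ = 0  ✓
l₃∈[|l₁−l₂|,l₁+l₂]=[5,9], have l₃=7  ✓
Σlᵢ = 16 ⇒ even  ✓

none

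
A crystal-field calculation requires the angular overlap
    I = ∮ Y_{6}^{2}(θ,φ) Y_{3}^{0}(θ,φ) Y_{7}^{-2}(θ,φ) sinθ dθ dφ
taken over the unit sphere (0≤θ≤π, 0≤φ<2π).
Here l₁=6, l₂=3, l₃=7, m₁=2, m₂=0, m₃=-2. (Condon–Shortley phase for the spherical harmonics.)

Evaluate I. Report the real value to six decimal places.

m-sum 0 ✓  L=16 even ✓  3≤7≤9 ✓
Π(2lᵢ+1) = 13×7×15 = 1365
triangle coeff Δ(6,3,7) = 1/2042040
Σ_t [0,2]: t=0:+1/207360 t=1:−1/57600 t=2:+1/207360 = -1/129600
(3j)²=168/12155 [(6 3 7; 0 0 0)], sign=+1
Σ_t [0,2]: t=0:+1/207360 t=1:−1/120960 t=2:+1/967680 = -1/414720
(3j)²=21/4862 [(6 3 7; 2 0 -2)], sign=+1
⇒ 4πI² = 37044/454597
I = (+1)√(37044/454597/(4π)) = 0.08052685

0.080527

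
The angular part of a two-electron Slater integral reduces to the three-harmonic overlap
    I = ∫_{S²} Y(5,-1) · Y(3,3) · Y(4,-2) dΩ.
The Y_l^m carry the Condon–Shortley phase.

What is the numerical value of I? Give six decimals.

Rules hold: Σm=0, L=12 even, 2≤4≤8.
N = 11·7·9 = 693
Δ = 4!·6!·2!/13! = 1/180180
Racah Σ t=1..3: t=1:−1/576 t=2:+1/144 t=3:−1/576 = 1/288
⇒ 3j(5 3 4; 0 0 0)² = 20/1001, sgn +1
Racah Σ t=4..4: t=4:+1/2304 = 1/2304
⇒ 3j(5 3 4; -1 3 -2)² = 75/4004, sgn +1
4πI² = N·(3j₀)²·(3jₘ)² = 3375/13013
I = +1·√(0.259356/4π) = 0.14366244

0.143662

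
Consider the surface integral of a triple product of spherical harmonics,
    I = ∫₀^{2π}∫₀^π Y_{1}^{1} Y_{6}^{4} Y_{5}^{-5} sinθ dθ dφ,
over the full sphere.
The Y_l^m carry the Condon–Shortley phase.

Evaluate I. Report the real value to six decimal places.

Checks pass: Σm=0; 12 even; l₃=5∈[5,7].
(2·1+1)(2·6+1)(2·5+1) = 429
Δ: 2! 0! 10! / 13! → 1/858
sum: t=1:−1/14400 = -1/14400
3j²(1 6 5; 0 0 0) = Δ·Π!·Σ² = 6/143  (sign +1)
sum: t=0:+1/7257600 = 1/7257600
3j²(1 6 5; 1 4 -5) = Δ·Π!·Σ² = 1/858  (sign +1)
combine: 4πI² = 429·6/143·1/858 = 3/143
take √, sign +1: I = 0.04085899

0.040859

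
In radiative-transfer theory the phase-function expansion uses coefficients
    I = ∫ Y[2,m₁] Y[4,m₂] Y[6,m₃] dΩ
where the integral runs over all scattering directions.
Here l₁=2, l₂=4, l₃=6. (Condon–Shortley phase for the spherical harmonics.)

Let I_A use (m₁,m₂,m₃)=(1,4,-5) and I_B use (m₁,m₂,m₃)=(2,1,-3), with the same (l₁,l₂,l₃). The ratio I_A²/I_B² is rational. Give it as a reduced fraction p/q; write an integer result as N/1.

55/42

l's match ⇒ only the (l;m) 3-j factors differ between A and B.
A: triangle coeff Δ(2,4,6) = 1/6435; Σ_t [0,0]: t=0:+1/241920 = 1/241920; (3j)²=1/39 [(2 4 6; 1 4 -5)], sign=-1
B: triangle coeff Δ(2,4,6) = 1/6435; Σ_t [0,0]: t=0:+1/17280 = 1/17280; (3j)²=14/715 [(2 4 6; 2 1 -3)], sign=-1
I_A²/I_B² = (1/39)/(14/715) = 55/42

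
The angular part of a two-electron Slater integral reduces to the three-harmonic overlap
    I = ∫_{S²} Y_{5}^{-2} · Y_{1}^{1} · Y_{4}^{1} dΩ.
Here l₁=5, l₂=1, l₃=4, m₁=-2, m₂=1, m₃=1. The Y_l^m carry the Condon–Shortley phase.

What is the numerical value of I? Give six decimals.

0.225034

Checks pass: Σm=0; 10 even; l₃=4∈[4,6].
(2·5+1)(2·1+1)(2·4+1) = 297
Δ: 2! 8! 0! / 11! → 1/495
sum: t=1:−1/576 = -1/576
3j²(5 1 4; 0 0 0) = Δ·Π!·Σ² = 5/99  (sign -1)
sum: t=2:+1/1440 = 1/1440
3j²(5 1 4; -2 1 1) = Δ·Π!·Σ² = 7/165  (sign -1)
combine: 4πI² = 297·5/99·7/165 = 7/11
take √, sign +1: I = 0.22503380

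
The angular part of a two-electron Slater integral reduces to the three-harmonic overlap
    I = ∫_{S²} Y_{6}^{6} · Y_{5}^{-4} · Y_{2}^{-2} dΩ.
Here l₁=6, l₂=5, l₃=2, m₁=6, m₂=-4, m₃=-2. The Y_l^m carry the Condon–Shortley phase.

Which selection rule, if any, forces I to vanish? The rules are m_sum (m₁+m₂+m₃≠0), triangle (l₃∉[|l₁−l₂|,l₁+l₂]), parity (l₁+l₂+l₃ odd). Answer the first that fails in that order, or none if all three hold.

Σmᵢ = 0  ✓
l₃∈[|l₁−l₂|,l₁+l₂]=[1,11], have l₃=2  ✓
Σlᵢ = 13 ⇒ odd  ✗

parity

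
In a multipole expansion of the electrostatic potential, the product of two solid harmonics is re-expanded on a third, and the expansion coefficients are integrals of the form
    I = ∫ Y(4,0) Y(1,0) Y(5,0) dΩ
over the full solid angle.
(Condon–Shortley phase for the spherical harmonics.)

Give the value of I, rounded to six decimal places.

0.245532

Rules hold: Σm=0, L=10 even, 3≤5≤5.
N = 9·3·11 = 297
Δ = 0!·8!·2!/11! = 1/495
Racah Σ t=0..0: t=0:+1/576 = 1/576
⇒ 3j(4 1 5; 0 0 0)² = 5/99, sgn -1
(m-triple is (0,0,0) — same symbol as above.)
4πI² = N·(3j₀)²·(3jₘ)² = 25/33
I = +1·√(0.757576/4π) = 0.24553200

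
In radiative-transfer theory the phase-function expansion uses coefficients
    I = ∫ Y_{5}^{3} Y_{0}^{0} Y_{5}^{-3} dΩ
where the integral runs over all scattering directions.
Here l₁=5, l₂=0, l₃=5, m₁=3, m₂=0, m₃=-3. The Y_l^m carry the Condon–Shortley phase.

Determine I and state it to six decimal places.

-0.282095

Checks pass: Σm=0; 10 even; l₃=5∈[5,5].
(2·5+1)(2·0+1)(2·5+1) = 121
Δ: 0! 10! 0! / 11! → 1/11
sum: t=0:+1/14400 = 1/14400
3j²(5 0 5; 0 0 0) = Δ·Π!·Σ² = 1/11  (sign -1)
sum: t=0:+1/80640 = 1/80640
3j²(5 0 5; 3 0 -3) = Δ·Π!·Σ² = 1/11  (sign +1)
combine: 4πI² = 121·1/11·1/11 = 1/1
take √, sign -1: I = -0.28209479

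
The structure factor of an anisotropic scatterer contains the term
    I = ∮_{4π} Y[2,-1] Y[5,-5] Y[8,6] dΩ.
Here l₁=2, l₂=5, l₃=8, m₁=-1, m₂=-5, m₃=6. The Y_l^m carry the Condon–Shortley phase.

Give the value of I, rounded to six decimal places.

0.000000

l₃=8 ∉ [3,7] — triangle fails ⇒ I = 0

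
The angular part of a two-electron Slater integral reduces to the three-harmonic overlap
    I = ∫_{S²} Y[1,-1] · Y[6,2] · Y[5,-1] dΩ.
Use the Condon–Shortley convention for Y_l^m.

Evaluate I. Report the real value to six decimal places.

m-sum 0 ✓  L=12 even ✓  5≤5≤7 ✓
Π(2lᵢ+1) = 3×13×11 = 429
triangle coeff Δ(1,6,5) = 1/858
Σ_t [1,1]: t=1:−1/14400 = -1/14400
(3j)²=6/143 [(1 6 5; 0 0 0)], sign=+1
Σ_t [2,2]: t=2:+1/34560 = 1/34560
(3j)²=14/429 [(1 6 5; -1 2 -1)], sign=+1
⇒ 4πI² = 84/143
I = (+1)√(84/143/(4π)) = 0.21620548

0.216205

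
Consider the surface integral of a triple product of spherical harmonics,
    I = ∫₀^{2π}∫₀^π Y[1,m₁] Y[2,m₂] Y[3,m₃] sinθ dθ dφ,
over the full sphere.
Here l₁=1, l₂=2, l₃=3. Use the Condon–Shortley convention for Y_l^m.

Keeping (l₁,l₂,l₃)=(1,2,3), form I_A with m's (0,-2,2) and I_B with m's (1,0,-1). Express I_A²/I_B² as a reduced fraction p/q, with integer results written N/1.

5/6

Same 1,2,3: normalisation and zero-m 3j drop out of the ratio.
A: Δ: 0! 2! 4! / 7! → 1/105; sum: t=0:+1/24 = 1/24; 3j²(1 2 3; 0 -2 2) = Δ·Π!·Σ² = 1/21  (sign -1)
B: Δ: 0! 2! 4! / 7! → 1/105; sum: t=0:+1/8 = 1/8; 3j²(1 2 3; 1 0 -1) = Δ·Π!·Σ² = 2/35  (sign +1)
I_A²/I_B² = (1/21)/(2/35) = 5/6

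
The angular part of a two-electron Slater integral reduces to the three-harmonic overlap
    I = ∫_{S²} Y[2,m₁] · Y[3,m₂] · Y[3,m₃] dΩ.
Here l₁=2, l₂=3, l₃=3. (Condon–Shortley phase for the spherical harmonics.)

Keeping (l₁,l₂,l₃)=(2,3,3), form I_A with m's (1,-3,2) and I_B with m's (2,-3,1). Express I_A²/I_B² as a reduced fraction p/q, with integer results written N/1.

5/2

Shared (l₁,l₂,l₃)=(2,3,3): N and (l;000)² cancel in I_A²/I_B².
A: Δ = 2!·2!·4!/9! = 1/3780; Racah Σ t=0..0: t=0:+1/48 = 1/48; ⇒ 3j(2 3 3; 1 -3 2)² = 5/84, sgn -1
B: Δ = 2!·2!·4!/9! = 1/3780; Racah Σ t=0..0: t=0:+1/96 = 1/96; ⇒ 3j(2 3 3; 2 -3 1)² = 1/42, sgn +1
I_A²/I_B² = (5/84)/(1/42) = 5/2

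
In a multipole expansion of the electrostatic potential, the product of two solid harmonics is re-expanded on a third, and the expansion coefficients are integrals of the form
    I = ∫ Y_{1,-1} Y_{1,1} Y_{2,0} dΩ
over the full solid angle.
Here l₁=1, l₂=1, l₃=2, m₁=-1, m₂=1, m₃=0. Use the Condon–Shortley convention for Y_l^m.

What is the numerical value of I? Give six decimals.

0.126157

Rules hold: Σm=0, L=4 even, 0≤2≤2.
N = 3·3·5 = 45
Δ = 0!·2!·2!/5! = 1/30
Racah Σ t=0..0: t=0:+1/1 = 1/1
⇒ 3j(1 1 2; 0 0 0)² = 2/15, sgn +1
Racah Σ t=0..0: t=0:+1/4 = 1/4
⇒ 3j(1 1 2; -1 1 0)² = 1/30, sgn +1
4πI² = N·(3j₀)²·(3jₘ)² = 1/5
I = +1·√(0.2/4π) = 0.12615663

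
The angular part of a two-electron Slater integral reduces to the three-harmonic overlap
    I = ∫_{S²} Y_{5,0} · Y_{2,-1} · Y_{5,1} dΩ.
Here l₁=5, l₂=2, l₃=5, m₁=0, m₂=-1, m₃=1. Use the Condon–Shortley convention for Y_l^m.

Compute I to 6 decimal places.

Checks pass: Σm=0; 12 even; l₃=5∈[3,7].
(2·5+1)(2·2+1)(2·5+1) = 605
Δ: 2! 8! 2! / 13! → 1/38610
sum: t=0:+1/2880 t=1:−1/576 t=2:+1/2880 = -1/960
3j²(5 2 5; 0 0 0) = Δ·Π!·Σ² = 10/429  (sign +1)
sum: t=0:+1/1440 t=1:−1/1152 = -1/5760
3j²(5 2 5; 0 -1 1) = Δ·Π!·Σ² = 1/858  (sign -1)
combine: 4πI² = 605·10/429·1/858 = 25/1521
take √, sign -1: I = -0.03616600

-0.036166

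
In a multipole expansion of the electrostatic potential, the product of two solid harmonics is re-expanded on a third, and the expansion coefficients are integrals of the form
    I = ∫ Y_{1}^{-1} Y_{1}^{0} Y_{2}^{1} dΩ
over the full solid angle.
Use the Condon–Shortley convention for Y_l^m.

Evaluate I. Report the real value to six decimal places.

Checks pass: Σm=0; 4 even; l₃=2∈[0,2].
(2·1+1)(2·1+1)(2·2+1) = 45
Δ: 0! 2! 2! / 5! → 1/30
sum: t=0:+1/1 = 1/1
3j²(1 1 2; 0 0 0) = Δ·Π!·Σ² = 2/15  (sign +1)
sum: t=0:+1/2 = 1/2
3j²(1 1 2; -1 0 1) = Δ·Π!·Σ² = 1/10  (sign -1)
combine: 4πI² = 45·2/15·1/10 = 3/5
take √, sign -1: I = -0.21850969

-0.218510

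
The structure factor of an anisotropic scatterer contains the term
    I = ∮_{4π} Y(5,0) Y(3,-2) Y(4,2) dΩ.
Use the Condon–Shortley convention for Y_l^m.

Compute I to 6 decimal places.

m-sum 0 ✓  L=12 even ✓  2≤4≤8 ✓
Π(2lᵢ+1) = 11×7×9 = 693
triangle coeff Δ(5,3,4) = 1/180180
Σ_t [1,3]: t=1:−1/576 t=2:+1/144 t=3:−1/576 = 1/288
(3j)²=20/1001 [(5 3 4; 0 0 0)], sign=+1
Σ_t [0,1]: t=0:+1/2880 t=1:−1/576 = -1/720
(3j)²=80/3003 [(5 3 4; 0 -2 2)], sign=-1
⇒ 4πI² = 4800/13013
I = (-1)√(4800/13013/(4π)) = -0.17132746

-0.171327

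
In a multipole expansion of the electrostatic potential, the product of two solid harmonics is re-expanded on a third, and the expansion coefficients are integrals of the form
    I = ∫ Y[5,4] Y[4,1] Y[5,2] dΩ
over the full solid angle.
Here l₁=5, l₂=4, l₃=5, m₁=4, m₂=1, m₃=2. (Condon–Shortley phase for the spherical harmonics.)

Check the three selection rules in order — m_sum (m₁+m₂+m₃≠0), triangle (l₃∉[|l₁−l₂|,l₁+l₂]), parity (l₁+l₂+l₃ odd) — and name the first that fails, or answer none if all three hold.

m_sum

azimuthal sum: 4 + 1 + 2 = 7  ✗
1 ≤ 5 ≤ 9 (triangle on l)
L = 5 + 4 + 5 = 14 (even)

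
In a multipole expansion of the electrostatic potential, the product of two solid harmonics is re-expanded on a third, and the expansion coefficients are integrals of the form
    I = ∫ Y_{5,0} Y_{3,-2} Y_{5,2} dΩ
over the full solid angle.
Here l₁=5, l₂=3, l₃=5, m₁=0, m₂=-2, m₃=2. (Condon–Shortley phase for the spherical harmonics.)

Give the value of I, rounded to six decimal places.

l₁+l₂+l₃=13 is odd: 3j(l;000)=0 ⇒ I=0

0.000000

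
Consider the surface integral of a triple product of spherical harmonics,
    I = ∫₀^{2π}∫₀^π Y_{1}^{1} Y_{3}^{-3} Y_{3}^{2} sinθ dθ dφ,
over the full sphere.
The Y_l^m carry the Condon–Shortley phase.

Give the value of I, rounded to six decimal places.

0.000000

L=7 odd ⇒ parity kills the (l;000) factor ⇒ I = 0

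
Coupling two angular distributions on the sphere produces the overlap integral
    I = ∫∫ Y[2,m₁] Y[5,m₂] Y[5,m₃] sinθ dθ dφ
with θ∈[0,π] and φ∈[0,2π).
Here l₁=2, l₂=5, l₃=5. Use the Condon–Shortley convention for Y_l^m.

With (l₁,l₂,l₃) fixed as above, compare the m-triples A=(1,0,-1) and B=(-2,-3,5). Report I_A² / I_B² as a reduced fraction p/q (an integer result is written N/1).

1/6

Same 2,5,5: normalisation and zero-m 3j drop out of the ratio.
A: Δ: 2! 2! 8! / 13! → 1/38610; sum: t=0:+1/1440 t=1:−1/1152 = -1/5760; 3j²(2 5 5; 1 0 -1) = Δ·Π!·Σ² = 1/858  (sign -1)
B: Δ: 2! 2! 8! / 13! → 1/38610; sum: t=2:+1/161280 = 1/161280; 3j²(2 5 5; -2 -3 5) = Δ·Π!·Σ² = 1/143  (sign +1)
I_A²/I_B² = (1/858)/(1/143) = 1/6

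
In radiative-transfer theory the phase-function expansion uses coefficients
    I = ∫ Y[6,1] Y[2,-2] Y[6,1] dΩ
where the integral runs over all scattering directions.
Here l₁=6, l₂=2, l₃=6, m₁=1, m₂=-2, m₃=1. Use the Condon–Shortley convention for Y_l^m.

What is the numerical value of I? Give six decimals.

0.196649

m-sum 0 ✓  L=14 even ✓  4≤6≤8 ✓
Π(2lᵢ+1) = 13×5×13 = 845
triangle coeff Δ(6,2,6) = 1/90090
Σ_t [0,2]: t=0:+1/69120 t=1:−1/14400 t=2:+1/69120 = -7/172800
(3j)²=14/715 [(6 2 6; 0 0 0)], sign=-1
Σ_t [0,0]: t=0:+1/57600 = 1/57600
(3j)²=21/715 [(6 2 6; 1 -2 1)], sign=-1
⇒ 4πI² = 294/605
I = (+1)√(294/605/(4π)) = 0.19664868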